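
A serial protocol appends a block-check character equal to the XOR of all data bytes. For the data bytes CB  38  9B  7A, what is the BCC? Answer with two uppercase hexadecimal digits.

XOR the bytes together:
  start with 0xCB
  0xCB ⊕ 0x38 = 0xF3
  0xF3 ⊕ 0x9B = 0x68
  0x68 ⊕ 0x7A = 0x12

12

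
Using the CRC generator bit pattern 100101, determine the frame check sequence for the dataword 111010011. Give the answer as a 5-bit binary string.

Append 5 zeros: 11101001100000. Divide by 100101 (XOR where the leading bit is 1):
  pos 0: 111010 XOR 100101 = 011111
  pos 1: 111110 XOR 100101 = 011011
  pos 2: 110111 XOR 100101 = 010010
  pos 3: 100101 XOR 100101 = 000000
Remainder (last 5 bits) = 00000. This is the CRC / FCS.

00000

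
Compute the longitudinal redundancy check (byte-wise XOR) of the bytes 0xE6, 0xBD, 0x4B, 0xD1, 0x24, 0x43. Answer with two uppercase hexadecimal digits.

A6

XOR the bytes together:
  start with 0xE6
  0xE6 ⊕ 0xBD = 0x5B
  0x5B ⊕ 0x4B = 0x10
  0x10 ⊕ 0xD1 = 0xC1
  0xC1 ⊕ 0x24 = 0xE5
  0xE5 ⊕ 0x43 = 0xA6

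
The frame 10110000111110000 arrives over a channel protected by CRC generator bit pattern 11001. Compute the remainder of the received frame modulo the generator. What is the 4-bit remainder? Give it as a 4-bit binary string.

Modulo-2 division of 10110000111110000 by 11001:
  pos 0: 10110 XOR 11001 = 01111
  pos 1: 11110 XOR 11001 = 00111
  pos 3: 11100 XOR 11001 = 00101
  pos 5: 10111 XOR 11001 = 01110
  pos 6: 11101 XOR 11001 = 00100
  pos 8: 10011 XOR 11001 = 01010
  pos 9: 10100 XOR 11001 = 01101
  pos 10: 11010 XOR 11001 = 00011
Remainder = 1100 (nonzero — an error is detected).

1100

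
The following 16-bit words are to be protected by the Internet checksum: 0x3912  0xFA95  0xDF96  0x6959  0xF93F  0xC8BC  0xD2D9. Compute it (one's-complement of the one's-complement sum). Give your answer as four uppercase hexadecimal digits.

EE90

One's-complement addition (fold any carry out of bit 15 back into bit 0):
  0x3912 + 0xFA95 = 0x133A7 → wrap carry → 0x33A8
  0x33A8 + 0xDF96 = 0x1133E → wrap carry → 0x133F
  0x133F + 0x6959 = 0x07C98
  0x7C98 + 0xF93F = 0x175D7 → wrap carry → 0x75D8
  0x75D8 + 0xC8BC = 0x13E94 → wrap carry → 0x3E95
  0x3E95 + 0xD2D9 = 0x1116E → wrap carry → 0x116F
One's-complement sum = 0x116F.
Checksum = ~0x116F & 0xFFFF = 0xEE90.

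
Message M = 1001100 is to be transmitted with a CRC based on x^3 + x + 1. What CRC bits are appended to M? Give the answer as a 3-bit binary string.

110

Append 3 zeros: 1001100000. Divide by 1011 (XOR where the leading bit is 1):
  pos 0: 1001 XOR 1011 = 0010
  pos 2: 1010 XOR 1011 = 0001
  pos 5: 1000 XOR 1011 = 0011
Remainder (last 3 bits) = 110. This is the CRC / FCS.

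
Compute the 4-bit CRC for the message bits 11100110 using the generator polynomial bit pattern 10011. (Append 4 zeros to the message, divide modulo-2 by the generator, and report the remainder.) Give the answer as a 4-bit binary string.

Append 4 zeros: 111001100000. Divide by 10011 (XOR where the leading bit is 1):
  pos 0: 11100 XOR 10011 = 01111
  pos 1: 11111 XOR 10011 = 01100
  pos 2: 11001 XOR 10011 = 01010
  pos 3: 10100 XOR 10011 = 00111
  pos 5: 11100 XOR 10011 = 01111
  pos 6: 11110 XOR 10011 = 01101
  pos 7: 11010 XOR 10011 = 01001
Remainder (last 4 bits) = 1001. This is the CRC / FCS.

1001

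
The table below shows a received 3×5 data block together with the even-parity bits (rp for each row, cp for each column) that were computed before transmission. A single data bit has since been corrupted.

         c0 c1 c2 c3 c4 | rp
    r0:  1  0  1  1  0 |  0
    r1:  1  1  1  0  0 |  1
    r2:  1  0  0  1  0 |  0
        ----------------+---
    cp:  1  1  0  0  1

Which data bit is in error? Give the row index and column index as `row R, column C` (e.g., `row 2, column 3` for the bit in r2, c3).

Recompute each row's even parity and compare to rp:
  r0: data parity 1, sent rp 0 → mismatch
  r1: data parity 1, sent rp 1 → ok
  r2: data parity 0, sent rp 0 → ok
Recompute each column's even parity and compare to cp:
  c0: data parity 1, sent cp 1 → ok
  c1: data parity 1, sent cp 1 → ok
  c2: data parity 0, sent cp 0 → ok
  c3: data parity 0, sent cp 0 → ok
  c4: data parity 0, sent cp 1 → mismatch
Exactly one row (r0) and one column (c4) fail → the flipped bit is at their intersection.

row 0, column 4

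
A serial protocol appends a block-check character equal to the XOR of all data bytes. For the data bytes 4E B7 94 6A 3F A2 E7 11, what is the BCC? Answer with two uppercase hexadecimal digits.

6C

XOR the bytes together:
  start with 0x4E
  0x4E ⊕ 0xB7 = 0xF9
  0xF9 ⊕ 0x94 = 0x6D
  0x6D ⊕ 0x6A = 0x07
  0x07 ⊕ 0x3F = 0x38
  0x38 ⊕ 0xA2 = 0x9A
  0x9A ⊕ 0xE7 = 0x7D
  0x7D ⊕ 0x11 = 0x6C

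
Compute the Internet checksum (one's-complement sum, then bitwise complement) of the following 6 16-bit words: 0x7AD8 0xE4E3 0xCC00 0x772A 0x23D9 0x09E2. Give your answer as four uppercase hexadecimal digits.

2F5D

One's-complement addition (fold any carry out of bit 15 back into bit 0):
  0x7AD8 + 0xE4E3 = 0x15FBB → wrap carry → 0x5FBC
  0x5FBC + 0xCC00 = 0x12BBC → wrap carry → 0x2BBD
  0x2BBD + 0x772A = 0x0A2E7
  0xA2E7 + 0x23D9 = 0x0C6C0
  0xC6C0 + 0x09E2 = 0x0D0A2
One's-complement sum = 0xD0A2.
Checksum = ~0xD0A2 & 0xFFFF = 0x2F5D.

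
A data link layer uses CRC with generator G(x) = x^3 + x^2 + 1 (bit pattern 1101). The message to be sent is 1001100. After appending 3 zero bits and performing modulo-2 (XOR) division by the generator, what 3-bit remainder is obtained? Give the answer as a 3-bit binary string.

001

Append 3 zeros: 1001100000. Divide by 1101 (XOR where the leading bit is 1):
  pos 0: 1001 XOR 1101 = 0100
  pos 1: 1001 XOR 1101 = 0100
  pos 2: 1000 XOR 1101 = 0101
  pos 3: 1010 XOR 1101 = 0111
  pos 4: 1110 XOR 1101 = 0011
  pos 6: 1100 XOR 1101 = 0001
Remainder (last 3 bits) = 001. This is the CRC / FCS.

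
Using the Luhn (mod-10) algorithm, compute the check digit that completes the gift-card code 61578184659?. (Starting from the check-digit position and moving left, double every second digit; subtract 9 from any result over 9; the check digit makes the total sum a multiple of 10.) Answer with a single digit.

2

Partial digits right→left: 9 5 6 4 8 1 8 7 5 1 6
Double every second digit counting from the check-digit position (so the 1st, 3rd, 5th, ... of the partial from the right).
  doubled (with −9 where >9): 9 3 7 7 1 3 → sum 30
  kept as-is: 5 4 1 7 1 → sum 18
Total = 30 + 18 = 48.
Check digit = (10 − (48 mod 10)) mod 10 = 2.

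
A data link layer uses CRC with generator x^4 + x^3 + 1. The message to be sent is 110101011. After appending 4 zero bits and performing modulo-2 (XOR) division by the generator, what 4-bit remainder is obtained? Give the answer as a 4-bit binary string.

Append 4 zeros: 1101010110000. Divide by 11001 (XOR where the leading bit is 1):
  pos 0: 11010 XOR 11001 = 00011
  pos 3: 11101 XOR 11001 = 00100
  pos 5: 10010 XOR 11001 = 01011
  pos 6: 10110 XOR 11001 = 01111
  pos 7: 11110 XOR 11001 = 00111
Remainder (last 4 bits) = 1110. This is the CRC / FCS.

1110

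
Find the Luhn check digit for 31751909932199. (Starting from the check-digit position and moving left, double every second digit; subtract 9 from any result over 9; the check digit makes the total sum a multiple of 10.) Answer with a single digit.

1

Partial digits right→left: 9 9 1 2 3 9 9 0 9 1 5 7 1 3
Double every second digit counting from the check-digit position (so the 1st, 3rd, 5th, ... of the partial from the right).
  doubled (with −9 where >9): 9 2 6 9 9 1 2 → sum 38
  kept as-is: 9 2 9 0 1 7 3 → sum 31
Total = 38 + 31 = 69.
Check digit = (10 − (69 mod 10)) mod 10 = 1.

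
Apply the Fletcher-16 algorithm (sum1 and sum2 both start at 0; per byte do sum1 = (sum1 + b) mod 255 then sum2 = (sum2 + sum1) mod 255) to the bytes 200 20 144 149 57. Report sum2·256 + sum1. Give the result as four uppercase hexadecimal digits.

Running sums (mod 255):
  after byte 0 (200): sum1=200, sum2=200
  after byte 1 (20): sum1=220, sum2=165
  after byte 2 (144): sum1=109, sum2=19
  after byte 3 (149): sum1=3, sum2=22
  after byte 4 (57): sum1=60, sum2=82
Checksum = sum2·256 + sum1 = 82·256 + 60 = 21052 = 0x523C.

523C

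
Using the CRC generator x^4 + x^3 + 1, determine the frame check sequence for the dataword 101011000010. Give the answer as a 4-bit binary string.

1011

Append 4 zeros: 1010110000100000. Divide by 11001 (XOR where the leading bit is 1):
  pos 0: 10101 XOR 11001 = 01100
  pos 1: 11001 XOR 11001 = 00000
  pos 10: 10000 XOR 11001 = 01001
  pos 11: 10010 XOR 11001 = 01011
Remainder (last 4 bits) = 1011. This is the CRC / FCS.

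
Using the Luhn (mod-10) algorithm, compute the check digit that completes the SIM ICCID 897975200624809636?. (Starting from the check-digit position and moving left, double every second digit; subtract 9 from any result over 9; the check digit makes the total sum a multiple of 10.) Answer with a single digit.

Partial digits right→left: 6 3 6 9 0 8 4 2 6 0 0 2 5 7 9 7 9 8
Double every second digit counting from the check-digit position (so the 1st, 3rd, 5th, ... of the partial from the right).
  doubled (with −9 where >9): 3 3 0 8 3 0 1 9 9 → sum 36
  kept as-is: 3 9 8 2 0 2 7 7 8 → sum 46
Total = 36 + 46 = 82.
Check digit = (10 − (82 mod 10)) mod 10 = 8.

8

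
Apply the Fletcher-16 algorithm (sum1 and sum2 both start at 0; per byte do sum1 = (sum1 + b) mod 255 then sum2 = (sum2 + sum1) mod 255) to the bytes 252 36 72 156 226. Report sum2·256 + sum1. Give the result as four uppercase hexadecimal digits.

Running sums (mod 255):
  after byte 0 (252): sum1=252, sum2=252
  after byte 1 (36): sum1=33, sum2=30
  after byte 2 (72): sum1=105, sum2=135
  after byte 3 (156): sum1=6, sum2=141
  after byte 4 (226): sum1=232, sum2=118
Checksum = sum2·256 + sum1 = 118·256 + 232 = 30440 = 0x76E8.

76E8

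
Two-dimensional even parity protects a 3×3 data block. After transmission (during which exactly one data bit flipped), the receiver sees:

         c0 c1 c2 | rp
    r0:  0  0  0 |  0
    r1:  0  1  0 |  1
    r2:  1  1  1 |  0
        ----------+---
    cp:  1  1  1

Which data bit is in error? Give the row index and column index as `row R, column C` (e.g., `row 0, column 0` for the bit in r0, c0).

Recompute each row's even parity and compare to rp:
  r0: data parity 0, sent rp 0 → ok
  r1: data parity 1, sent rp 1 → ok
  r2: data parity 1, sent rp 0 → mismatch
Recompute each column's even parity and compare to cp:
  c0: data parity 1, sent cp 1 → ok
  c1: data parity 0, sent cp 1 → mismatch
  c2: data parity 1, sent cp 1 → ok
Exactly one row (r2) and one column (c1) fail → the flipped bit is at their intersection.

row 2, column 1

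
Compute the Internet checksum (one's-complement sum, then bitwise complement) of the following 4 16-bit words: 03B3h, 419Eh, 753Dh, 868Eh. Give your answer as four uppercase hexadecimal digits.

One's-complement addition (fold any carry out of bit 15 back into bit 0):
  0x03B3 + 0x419E = 0x04551
  0x4551 + 0x753D = 0x0BA8E
  0xBA8E + 0x868E = 0x1411C → wrap carry → 0x411D
One's-complement sum = 0x411D.
Checksum = ~0x411D & 0xFFFF = 0xBEE2.

BEE2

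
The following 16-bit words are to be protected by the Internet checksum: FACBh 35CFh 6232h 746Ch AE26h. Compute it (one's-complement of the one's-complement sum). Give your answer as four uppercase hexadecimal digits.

One's-complement addition (fold any carry out of bit 15 back into bit 0):
  0xFACB + 0x35CF = 0x1309A → wrap carry → 0x309B
  0x309B + 0x6232 = 0x092CD
  0x92CD + 0x746C = 0x10739 → wrap carry → 0x073A
  0x073A + 0xAE26 = 0x0B560
One's-complement sum = 0xB560.
Checksum = ~0xB560 & 0xFFFF = 0x4A9F.

4A9F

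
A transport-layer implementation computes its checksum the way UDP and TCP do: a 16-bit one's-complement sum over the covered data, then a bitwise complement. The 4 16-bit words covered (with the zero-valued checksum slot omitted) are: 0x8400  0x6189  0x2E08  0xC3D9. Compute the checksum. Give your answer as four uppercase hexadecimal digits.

2894

One's-complement addition (fold any carry out of bit 15 back into bit 0):
  0x8400 + 0x6189 = 0x0E589
  0xE589 + 0x2E08 = 0x11391 → wrap carry → 0x1392
  0x1392 + 0xC3D9 = 0x0D76B
One's-complement sum = 0xD76B.
Checksum = ~0xD76B & 0xFFFF = 0x2894.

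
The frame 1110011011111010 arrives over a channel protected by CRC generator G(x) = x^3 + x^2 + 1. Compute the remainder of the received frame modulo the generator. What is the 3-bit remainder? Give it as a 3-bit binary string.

Modulo-2 division of 1110011011111010 by 1101:
  pos 0: 1110 XOR 1101 = 0011
  pos 2: 1101 XOR 1101 = 0000
  pos 6: 1011 XOR 1101 = 0110
  pos 7: 1101 XOR 1101 = 0000
  pos 11: 1101 XOR 1101 = 0000
Remainder = 000 (zero — the frame passes the CRC check).

000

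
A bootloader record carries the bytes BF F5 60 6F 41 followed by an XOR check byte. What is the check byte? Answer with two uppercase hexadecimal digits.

XOR the bytes together:
  start with 0xBF
  0xBF ⊕ 0xF5 = 0x4A
  0x4A ⊕ 0x60 = 0x2A
  0x2A ⊕ 0x6F = 0x45
  0x45 ⊕ 0x41 = 0x04

04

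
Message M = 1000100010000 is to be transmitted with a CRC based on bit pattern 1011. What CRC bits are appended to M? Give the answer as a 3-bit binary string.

Append 3 zeros: 1000100010000000. Divide by 1011 (XOR where the leading bit is 1):
  pos 0: 1000 XOR 1011 = 0011
  pos 2: 1110 XOR 1011 = 0101
  pos 3: 1010 XOR 1011 = 0001
  pos 6: 1010 XOR 1011 = 0001
  pos 9: 1000 XOR 1011 = 0011
  pos 11: 1100 XOR 1011 = 0111
  pos 12: 1110 XOR 1011 = 0101
Remainder (last 3 bits) = 101. This is the CRC / FCS.

101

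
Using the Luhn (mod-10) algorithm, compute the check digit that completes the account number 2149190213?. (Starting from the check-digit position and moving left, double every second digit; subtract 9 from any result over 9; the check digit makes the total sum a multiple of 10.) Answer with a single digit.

2

Partial digits right→left: 3 1 2 0 9 1 9 4 1 2
Double every second digit counting from the check-digit position (so the 1st, 3rd, 5th, ... of the partial from the right).
  doubled (with −9 where >9): 6 4 9 9 2 → sum 30
  kept as-is: 1 0 1 4 2 → sum 8
Total = 30 + 8 = 38.
Check digit = (10 − (38 mod 10)) mod 10 = 2.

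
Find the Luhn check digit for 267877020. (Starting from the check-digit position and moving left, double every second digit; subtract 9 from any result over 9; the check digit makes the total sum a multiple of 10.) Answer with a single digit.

Partial digits right→left: 0 2 0 7 7 8 7 6 2
Double every second digit counting from the check-digit position (so the 1st, 3rd, 5th, ... of the partial from the right).
  doubled (with −9 where >9): 0 0 5 5 4 → sum 14
  kept as-is: 2 7 8 6 → sum 23
Total = 14 + 23 = 37.
Check digit = (10 − (37 mod 10)) mod 10 = 3.

3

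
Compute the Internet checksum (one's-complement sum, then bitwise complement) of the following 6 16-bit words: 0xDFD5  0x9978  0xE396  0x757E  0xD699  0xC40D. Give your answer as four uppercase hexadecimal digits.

92F4

One's-complement addition (fold any carry out of bit 15 back into bit 0):
  0xDFD5 + 0x9978 = 0x1794D → wrap carry → 0x794E
  0x794E + 0xE396 = 0x15CE4 → wrap carry → 0x5CE5
  0x5CE5 + 0x757E = 0x0D263
  0xD263 + 0xD699 = 0x1A8FC → wrap carry → 0xA8FD
  0xA8FD + 0xC40D = 0x16D0A → wrap carry → 0x6D0B
One's-complement sum = 0x6D0B.
Checksum = ~0x6D0B & 0xFFFF = 0x92F4.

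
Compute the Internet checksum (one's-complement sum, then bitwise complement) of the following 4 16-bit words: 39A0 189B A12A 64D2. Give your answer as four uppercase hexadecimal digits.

One's-complement addition (fold any carry out of bit 15 back into bit 0):
  0x39A0 + 0x189B = 0x0523B
  0x523B + 0xA12A = 0x0F365
  0xF365 + 0x64D2 = 0x15837 → wrap carry → 0x5838
One's-complement sum = 0x5838.
Checksum = ~0x5838 & 0xFFFF = 0xA7C7.

A7C7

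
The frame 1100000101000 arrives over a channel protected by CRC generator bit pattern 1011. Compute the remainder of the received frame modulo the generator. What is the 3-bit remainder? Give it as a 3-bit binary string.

101

Modulo-2 division of 1100000101000 by 1011:
  pos 0: 1100 XOR 1011 = 0111
  pos 1: 1110 XOR 1011 = 0101
  pos 2: 1010 XOR 1011 = 0001
  pos 5: 1010 XOR 1011 = 0001
  pos 8: 1100 XOR 1011 = 0111
  pos 9: 1110 XOR 1011 = 0101
Remainder = 101 (nonzero — an error is detected).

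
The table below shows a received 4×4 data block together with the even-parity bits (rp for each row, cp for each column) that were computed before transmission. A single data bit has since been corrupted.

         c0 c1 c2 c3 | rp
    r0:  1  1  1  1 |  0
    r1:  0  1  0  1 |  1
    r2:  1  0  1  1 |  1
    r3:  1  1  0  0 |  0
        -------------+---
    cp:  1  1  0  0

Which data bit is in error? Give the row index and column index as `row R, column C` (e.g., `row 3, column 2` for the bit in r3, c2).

Recompute each row's even parity and compare to rp:
  r0: data parity 0, sent rp 0 → ok
  r1: data parity 0, sent rp 1 → mismatch
  r2: data parity 1, sent rp 1 → ok
  r3: data parity 0, sent rp 0 → ok
Recompute each column's even parity and compare to cp:
  c0: data parity 1, sent cp 1 → ok
  c1: data parity 1, sent cp 1 → ok
  c2: data parity 0, sent cp 0 → ok
  c3: data parity 1, sent cp 0 → mismatch
Exactly one row (r1) and one column (c3) fail → the flipped bit is at their intersection.

row 1, column 3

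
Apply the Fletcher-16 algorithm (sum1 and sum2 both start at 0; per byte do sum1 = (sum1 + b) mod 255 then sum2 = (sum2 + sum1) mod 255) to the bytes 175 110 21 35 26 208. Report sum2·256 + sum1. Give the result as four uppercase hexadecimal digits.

0941

Running sums (mod 255):
  after byte 0 (175): sum1=175, sum2=175
  after byte 1 (110): sum1=30, sum2=205
  after byte 2 (21): sum1=51, sum2=1
  after byte 3 (35): sum1=86, sum2=87
  after byte 4 (26): sum1=112, sum2=199
  after byte 5 (208): sum1=65, sum2=9
Checksum = sum2·256 + sum1 = 9·256 + 65 = 2369 = 0x0941.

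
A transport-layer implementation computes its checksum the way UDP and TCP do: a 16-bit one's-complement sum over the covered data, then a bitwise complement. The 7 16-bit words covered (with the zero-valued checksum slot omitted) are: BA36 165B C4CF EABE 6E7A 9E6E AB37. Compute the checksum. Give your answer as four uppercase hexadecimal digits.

C7BE

One's-complement addition (fold any carry out of bit 15 back into bit 0):
  0xBA36 + 0x165B = 0x0D091
  0xD091 + 0xC4CF = 0x19560 → wrap carry → 0x9561
  0x9561 + 0xEABE = 0x1801F → wrap carry → 0x8020
  0x8020 + 0x6E7A = 0x0EE9A
  0xEE9A + 0x9E6E = 0x18D08 → wrap carry → 0x8D09
  0x8D09 + 0xAB37 = 0x13840 → wrap carry → 0x3841
One's-complement sum = 0x3841.
Checksum = ~0x3841 & 0xFFFF = 0xC7BE.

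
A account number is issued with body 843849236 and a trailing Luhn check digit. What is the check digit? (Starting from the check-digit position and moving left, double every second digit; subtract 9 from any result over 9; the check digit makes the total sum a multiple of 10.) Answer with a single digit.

8

Partial digits right→left: 6 3 2 9 4 8 3 4 8
Double every second digit counting from the check-digit position (so the 1st, 3rd, 5th, ... of the partial from the right).
  doubled (with −9 where >9): 3 4 8 6 7 → sum 28
  kept as-is: 3 9 8 4 → sum 24
Total = 28 + 24 = 52.
Check digit = (10 − (52 mod 10)) mod 10 = 8.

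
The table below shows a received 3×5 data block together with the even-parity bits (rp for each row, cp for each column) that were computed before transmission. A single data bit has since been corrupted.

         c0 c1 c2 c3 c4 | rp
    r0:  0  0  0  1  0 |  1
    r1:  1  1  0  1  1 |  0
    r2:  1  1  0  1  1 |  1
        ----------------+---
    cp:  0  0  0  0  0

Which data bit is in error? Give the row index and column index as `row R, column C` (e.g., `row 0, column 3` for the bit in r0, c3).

row 2, column 3

Recompute each row's even parity and compare to rp:
  r0: data parity 1, sent rp 1 → ok
  r1: data parity 0, sent rp 0 → ok
  r2: data parity 0, sent rp 1 → mismatch
Recompute each column's even parity and compare to cp:
  c0: data parity 0, sent cp 0 → ok
  c1: data parity 0, sent cp 0 → ok
  c2: data parity 0, sent cp 0 → ok
  c3: data parity 1, sent cp 0 → mismatch
  c4: data parity 0, sent cp 0 → ok
Exactly one row (r2) and one column (c3) fail → the flipped bit is at their intersection.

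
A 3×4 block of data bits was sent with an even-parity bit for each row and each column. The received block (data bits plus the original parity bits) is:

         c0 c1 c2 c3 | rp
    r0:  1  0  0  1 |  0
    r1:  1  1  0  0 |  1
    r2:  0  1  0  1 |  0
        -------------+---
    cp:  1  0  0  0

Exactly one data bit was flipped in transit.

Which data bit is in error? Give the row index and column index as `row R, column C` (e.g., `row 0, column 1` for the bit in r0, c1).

Recompute each row's even parity and compare to rp:
  r0: data parity 0, sent rp 0 → ok
  r1: data parity 0, sent rp 1 → mismatch
  r2: data parity 0, sent rp 0 → ok
Recompute each column's even parity and compare to cp:
  c0: data parity 0, sent cp 1 → mismatch
  c1: data parity 0, sent cp 0 → ok
  c2: data parity 0, sent cp 0 → ok
  c3: data parity 0, sent cp 0 → ok
Exactly one row (r1) and one column (c0) fail → the flipped bit is at their intersection.

row 1, column 0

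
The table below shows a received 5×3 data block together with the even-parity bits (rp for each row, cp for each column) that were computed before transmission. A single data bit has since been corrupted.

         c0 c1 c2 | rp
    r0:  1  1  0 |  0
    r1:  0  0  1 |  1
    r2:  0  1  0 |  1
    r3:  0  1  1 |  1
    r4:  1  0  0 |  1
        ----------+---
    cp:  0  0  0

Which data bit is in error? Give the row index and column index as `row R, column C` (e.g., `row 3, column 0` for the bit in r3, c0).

row 3, column 1

Recompute each row's even parity and compare to rp:
  r0: data parity 0, sent rp 0 → ok
  r1: data parity 1, sent rp 1 → ok
  r2: data parity 1, sent rp 1 → ok
  r3: data parity 0, sent rp 1 → mismatch
  r4: data parity 1, sent rp 1 → ok
Recompute each column's even parity and compare to cp:
  c0: data parity 0, sent cp 0 → ok
  c1: data parity 1, sent cp 0 → mismatch
  c2: data parity 0, sent cp 0 → ok
Exactly one row (r3) and one column (c1) fail → the flipped bit is at their intersection.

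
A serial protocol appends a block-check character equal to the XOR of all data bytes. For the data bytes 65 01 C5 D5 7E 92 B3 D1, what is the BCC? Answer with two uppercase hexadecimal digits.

FA

XOR the bytes together:
  start with 0x65
  0x65 ⊕ 0x01 = 0x64
  0x64 ⊕ 0xC5 = 0xA1
  0xA1 ⊕ 0xD5 = 0x74
  0x74 ⊕ 0x7E = 0x0A
  0x0A ⊕ 0x92 = 0x98
  0x98 ⊕ 0xB3 = 0x2B
  0x2B ⊕ 0xD1 = 0xFA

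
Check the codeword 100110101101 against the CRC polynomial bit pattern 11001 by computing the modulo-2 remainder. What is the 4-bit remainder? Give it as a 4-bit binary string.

Modulo-2 division of 100110101101 by 11001:
  pos 0: 10011 XOR 11001 = 01010
  pos 1: 10100 XOR 11001 = 01101
  pos 2: 11011 XOR 11001 = 00010
  pos 5: 10011 XOR 11001 = 01010
  pos 6: 10100 XOR 11001 = 01101
  pos 7: 11011 XOR 11001 = 00010
Remainder = 0010 (nonzero — an error is detected).

0010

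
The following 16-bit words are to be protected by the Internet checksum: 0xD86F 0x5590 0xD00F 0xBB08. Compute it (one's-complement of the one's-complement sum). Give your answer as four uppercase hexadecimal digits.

One's-complement addition (fold any carry out of bit 15 back into bit 0):
  0xD86F + 0x5590 = 0x12DFF → wrap carry → 0x2E00
  0x2E00 + 0xD00F = 0x0FE0F
  0xFE0F + 0xBB08 = 0x1B917 → wrap carry → 0xB918
One's-complement sum = 0xB918.
Checksum = ~0xB918 & 0xFFFF = 0x46E7.

46E7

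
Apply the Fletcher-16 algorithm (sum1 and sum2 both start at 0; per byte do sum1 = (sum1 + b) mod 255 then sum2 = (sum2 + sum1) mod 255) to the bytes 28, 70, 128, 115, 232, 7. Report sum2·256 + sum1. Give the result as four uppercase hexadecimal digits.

3D46

Running sums (mod 255):
  after byte 0 (28): sum1=28, sum2=28
  after byte 1 (70): sum1=98, sum2=126
  after byte 2 (128): sum1=226, sum2=97
  after byte 3 (115): sum1=86, sum2=183
  after byte 4 (232): sum1=63, sum2=246
  after byte 5 (7): sum1=70, sum2=61
Checksum = sum2·256 + sum1 = 61·256 + 70 = 15686 = 0x3D46.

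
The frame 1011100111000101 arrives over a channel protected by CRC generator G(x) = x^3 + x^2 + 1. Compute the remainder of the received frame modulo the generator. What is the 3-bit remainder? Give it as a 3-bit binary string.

000

Modulo-2 division of 1011100111000101 by 1101:
  pos 0: 1011 XOR 1101 = 0110
  pos 1: 1101 XOR 1101 = 0000
  pos 7: 1110 XOR 1101 = 0011
  pos 9: 1100 XOR 1101 = 0001
  pos 12: 1101 XOR 1101 = 0000
Remainder = 000 (zero — the frame passes the CRC check).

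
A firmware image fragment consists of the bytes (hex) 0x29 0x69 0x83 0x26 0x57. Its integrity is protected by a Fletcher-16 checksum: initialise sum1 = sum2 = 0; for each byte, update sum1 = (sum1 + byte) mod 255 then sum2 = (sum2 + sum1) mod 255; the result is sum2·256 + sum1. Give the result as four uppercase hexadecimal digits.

A193

Running sums (mod 255):
  after byte 0 (0x29): sum1=41, sum2=41
  after byte 1 (0x69): sum1=146, sum2=187
  after byte 2 (0x83): sum1=22, sum2=209
  after byte 3 (0x26): sum1=60, sum2=14
  after byte 4 (0x57): sum1=147, sum2=161
Checksum = sum2·256 + sum1 = 161·256 + 147 = 41363 = 0xA193.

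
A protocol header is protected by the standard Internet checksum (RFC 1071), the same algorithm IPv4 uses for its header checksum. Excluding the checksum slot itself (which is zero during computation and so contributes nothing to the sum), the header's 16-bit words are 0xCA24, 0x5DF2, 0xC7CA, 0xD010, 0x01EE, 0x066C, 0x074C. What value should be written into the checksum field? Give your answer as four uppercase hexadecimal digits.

One's-complement addition (fold any carry out of bit 15 back into bit 0):
  0xCA24 + 0x5DF2 = 0x12816 → wrap carry → 0x2817
  0x2817 + 0xC7CA = 0x0EFE1
  0xEFE1 + 0xD010 = 0x1BFF1 → wrap carry → 0xBFF2
  0xBFF2 + 0x01EE = 0x0C1E0
  0xC1E0 + 0x066C = 0x0C84C
  0xC84C + 0x074C = 0x0CF98
One's-complement sum = 0xCF98.
Checksum = ~0xCF98 & 0xFFFF = 0x3067.

3067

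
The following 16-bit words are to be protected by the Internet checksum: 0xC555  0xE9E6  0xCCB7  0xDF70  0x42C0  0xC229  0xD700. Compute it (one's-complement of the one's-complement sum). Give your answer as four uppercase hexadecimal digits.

One's-complement addition (fold any carry out of bit 15 back into bit 0):
  0xC555 + 0xE9E6 = 0x1AF3B → wrap carry → 0xAF3C
  0xAF3C + 0xCCB7 = 0x17BF3 → wrap carry → 0x7BF4
  0x7BF4 + 0xDF70 = 0x15B64 → wrap carry → 0x5B65
  0x5B65 + 0x42C0 = 0x09E25
  0x9E25 + 0xC229 = 0x1604E → wrap carry → 0x604F
  0x604F + 0xD700 = 0x1374F → wrap carry → 0x3750
One's-complement sum = 0x3750.
Checksum = ~0x3750 & 0xFFFF = 0xC8AF.

C8AF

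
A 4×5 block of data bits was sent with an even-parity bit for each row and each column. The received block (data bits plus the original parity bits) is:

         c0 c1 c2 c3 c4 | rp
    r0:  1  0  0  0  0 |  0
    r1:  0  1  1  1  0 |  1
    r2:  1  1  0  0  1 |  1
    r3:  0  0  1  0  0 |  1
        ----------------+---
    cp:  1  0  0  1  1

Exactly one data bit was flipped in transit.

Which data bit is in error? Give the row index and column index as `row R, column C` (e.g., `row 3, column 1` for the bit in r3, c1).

Recompute each row's even parity and compare to rp:
  r0: data parity 1, sent rp 0 → mismatch
  r1: data parity 1, sent rp 1 → ok
  r2: data parity 1, sent rp 1 → ok
  r3: data parity 1, sent rp 1 → ok
Recompute each column's even parity and compare to cp:
  c0: data parity 0, sent cp 1 → mismatch
  c1: data parity 0, sent cp 0 → ok
  c2: data parity 0, sent cp 0 → ok
  c3: data parity 1, sent cp 1 → ok
  c4: data parity 1, sent cp 1 → ok
Exactly one row (r0) and one column (c0) fail → the flipped bit is at their intersection.

row 0, column 0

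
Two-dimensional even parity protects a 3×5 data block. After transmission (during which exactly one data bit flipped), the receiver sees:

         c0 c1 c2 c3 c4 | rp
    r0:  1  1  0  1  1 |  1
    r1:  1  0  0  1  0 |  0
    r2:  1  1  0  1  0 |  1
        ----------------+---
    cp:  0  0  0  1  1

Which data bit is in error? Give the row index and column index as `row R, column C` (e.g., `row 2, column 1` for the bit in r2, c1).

row 0, column 0

Recompute each row's even parity and compare to rp:
  r0: data parity 0, sent rp 1 → mismatch
  r1: data parity 0, sent rp 0 → ok
  r2: data parity 1, sent rp 1 → ok
Recompute each column's even parity and compare to cp:
  c0: data parity 1, sent cp 0 → mismatch
  c1: data parity 0, sent cp 0 → ok
  c2: data parity 0, sent cp 0 → ok
  c3: data parity 1, sent cp 1 → ok
  c4: data parity 1, sent cp 1 → ok
Exactly one row (r0) and one column (c0) fail → the flipped bit is at their intersection.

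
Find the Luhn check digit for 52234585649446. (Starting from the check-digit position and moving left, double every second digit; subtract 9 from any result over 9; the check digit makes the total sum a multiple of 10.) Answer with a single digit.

Partial digits right→left: 6 4 4 9 4 6 5 8 5 4 3 2 2 5
Double every second digit counting from the check-digit position (so the 1st, 3rd, 5th, ... of the partial from the right).
  doubled (with −9 where >9): 3 8 8 1 1 6 4 → sum 31
  kept as-is: 4 9 6 8 4 2 5 → sum 38
Total = 31 + 38 = 69.
Check digit = (10 − (69 mod 10)) mod 10 = 1.

1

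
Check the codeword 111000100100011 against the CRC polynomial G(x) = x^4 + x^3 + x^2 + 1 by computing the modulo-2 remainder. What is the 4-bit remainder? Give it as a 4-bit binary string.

1110

Modulo-2 division of 111000100100011 by 11101:
  pos 0: 11100 XOR 11101 = 00001
  pos 4: 10100 XOR 11101 = 01001
  pos 5: 10011 XOR 11101 = 01110
  pos 6: 11100 XOR 11101 = 00001
  pos 10: 10011 XOR 11101 = 01110
Remainder = 1110 (nonzero — an error is detected).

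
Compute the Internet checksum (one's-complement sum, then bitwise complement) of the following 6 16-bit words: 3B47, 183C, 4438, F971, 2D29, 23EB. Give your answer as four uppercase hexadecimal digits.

1DBE

One's-complement addition (fold any carry out of bit 15 back into bit 0):
  0x3B47 + 0x183C = 0x05383
  0x5383 + 0x4438 = 0x097BB
  0x97BB + 0xF971 = 0x1912C → wrap carry → 0x912D
  0x912D + 0x2D29 = 0x0BE56
  0xBE56 + 0x23EB = 0x0E241
One's-complement sum = 0xE241.
Checksum = ~0xE241 & 0xFFFF = 0x1DBE.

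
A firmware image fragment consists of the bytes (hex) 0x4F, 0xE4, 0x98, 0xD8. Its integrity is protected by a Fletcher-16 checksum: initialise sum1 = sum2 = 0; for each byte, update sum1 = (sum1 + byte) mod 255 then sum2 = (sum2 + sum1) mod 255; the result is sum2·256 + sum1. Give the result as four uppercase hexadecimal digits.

Running sums (mod 255):
  after byte 0 (0x4F): sum1=79, sum2=79
  after byte 1 (0xE4): sum1=52, sum2=131
  after byte 2 (0x98): sum1=204, sum2=80
  after byte 3 (0xD8): sum1=165, sum2=245
Checksum = sum2·256 + sum1 = 245·256 + 165 = 62885 = 0xF5A5.

F5A5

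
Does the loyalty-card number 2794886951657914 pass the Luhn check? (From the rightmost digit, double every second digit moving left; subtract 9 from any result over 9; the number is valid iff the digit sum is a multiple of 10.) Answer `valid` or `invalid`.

From the right, keep odd positions and double even positions (subtract 9 from any doubled value over 9):
  doubled (positions 2,4,...): 2 5 3 1 3 7 9 4 → sum 34
  kept (positions 1,3,...): 4 9 5 1 9 8 4 7 → sum 47
Total = 81.
81 mod 10 = 1, so the number is invalid.

invalid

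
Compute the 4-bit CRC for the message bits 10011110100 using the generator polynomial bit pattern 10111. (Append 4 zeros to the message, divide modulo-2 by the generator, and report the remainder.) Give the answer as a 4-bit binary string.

0011

Append 4 zeros: 100111101000000. Divide by 10111 (XOR where the leading bit is 1):
  pos 0: 10011 XOR 10111 = 00100
  pos 2: 10011 XOR 10111 = 00100
  pos 4: 10001 XOR 10111 = 00110
  pos 6: 11000 XOR 10111 = 01111
  pos 7: 11110 XOR 10111 = 01001
  pos 8: 10010 XOR 10111 = 00101
  pos 10: 10100 XOR 10111 = 00011
Remainder (last 4 bits) = 0011. This is the CRC / FCS.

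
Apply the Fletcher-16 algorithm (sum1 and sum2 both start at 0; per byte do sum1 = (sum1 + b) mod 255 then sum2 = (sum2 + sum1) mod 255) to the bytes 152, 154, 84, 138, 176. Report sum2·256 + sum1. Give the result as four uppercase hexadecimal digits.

Running sums (mod 255):
  after byte 0 (152): sum1=152, sum2=152
  after byte 1 (154): sum1=51, sum2=203
  after byte 2 (84): sum1=135, sum2=83
  after byte 3 (138): sum1=18, sum2=101
  after byte 4 (176): sum1=194, sum2=40
Checksum = sum2·256 + sum1 = 40·256 + 194 = 10434 = 0x28C2.

28C2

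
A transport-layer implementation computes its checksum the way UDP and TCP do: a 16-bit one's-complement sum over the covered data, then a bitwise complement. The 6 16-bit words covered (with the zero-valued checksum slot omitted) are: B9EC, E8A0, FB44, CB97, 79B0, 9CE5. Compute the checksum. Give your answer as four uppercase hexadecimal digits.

One's-complement addition (fold any carry out of bit 15 back into bit 0):
  0xB9EC + 0xE8A0 = 0x1A28C → wrap carry → 0xA28D
  0xA28D + 0xFB44 = 0x19DD1 → wrap carry → 0x9DD2
  0x9DD2 + 0xCB97 = 0x16969 → wrap carry → 0x696A
  0x696A + 0x79B0 = 0x0E31A
  0xE31A + 0x9CE5 = 0x17FFF → wrap carry → 0x8000
One's-complement sum = 0x8000.
Checksum = ~0x8000 & 0xFFFF = 0x7FFF.

7FFF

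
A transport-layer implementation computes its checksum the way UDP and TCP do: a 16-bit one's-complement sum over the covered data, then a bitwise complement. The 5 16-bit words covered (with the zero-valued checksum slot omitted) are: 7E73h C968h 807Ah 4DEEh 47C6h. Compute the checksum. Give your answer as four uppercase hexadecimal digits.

A1F4

One's-complement addition (fold any carry out of bit 15 back into bit 0):
  0x7E73 + 0xC968 = 0x147DB → wrap carry → 0x47DC
  0x47DC + 0x807A = 0x0C856
  0xC856 + 0x4DEE = 0x11644 → wrap carry → 0x1645
  0x1645 + 0x47C6 = 0x05E0B
One's-complement sum = 0x5E0B.
Checksum = ~0x5E0B & 0xFFFF = 0xA1F4.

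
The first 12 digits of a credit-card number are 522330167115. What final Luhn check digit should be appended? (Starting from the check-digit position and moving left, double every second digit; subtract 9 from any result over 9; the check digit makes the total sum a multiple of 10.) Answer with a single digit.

Partial digits right→left: 5 1 1 7 6 1 0 3 3 2 2 5
Double every second digit counting from the check-digit position (so the 1st, 3rd, 5th, ... of the partial from the right).
  doubled (with −9 where >9): 1 2 3 0 6 4 → sum 16
  kept as-is: 1 7 1 3 2 5 → sum 19
Total = 16 + 19 = 35.
Check digit = (10 − (35 mod 10)) mod 10 = 5.

5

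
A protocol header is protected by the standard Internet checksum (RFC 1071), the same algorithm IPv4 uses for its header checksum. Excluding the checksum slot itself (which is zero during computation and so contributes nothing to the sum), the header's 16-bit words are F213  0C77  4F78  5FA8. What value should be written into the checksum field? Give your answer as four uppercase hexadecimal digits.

5254

One's-complement addition (fold any carry out of bit 15 back into bit 0):
  0xF213 + 0x0C77 = 0x0FE8A
  0xFE8A + 0x4F78 = 0x14E02 → wrap carry → 0x4E03
  0x4E03 + 0x5FA8 = 0x0ADAB
One's-complement sum = 0xADAB.
Checksum = ~0xADAB & 0xFFFF = 0x5254.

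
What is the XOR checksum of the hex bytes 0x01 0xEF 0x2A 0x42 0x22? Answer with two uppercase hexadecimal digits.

A4

XOR the bytes together:
  start with 0x01
  0x01 ⊕ 0xEF = 0xEE
  0xEE ⊕ 0x2A = 0xC4
  0xC4 ⊕ 0x42 = 0x86
  0x86 ⊕ 0x22 = 0xA4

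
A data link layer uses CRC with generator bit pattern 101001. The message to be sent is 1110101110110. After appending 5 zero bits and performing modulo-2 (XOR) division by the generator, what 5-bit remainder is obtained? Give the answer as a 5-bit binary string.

Append 5 zeros: 111010111011000000. Divide by 101001 (XOR where the leading bit is 1):
  pos 0: 111010 XOR 101001 = 010011
  pos 1: 100111 XOR 101001 = 001110
  pos 3: 111011 XOR 101001 = 010010
  pos 4: 100100 XOR 101001 = 001101
  pos 6: 110111 XOR 101001 = 011110
  pos 7: 111100 XOR 101001 = 010101
  pos 8: 101010 XOR 101001 = 000011
  pos 12: 110000 XOR 101001 = 011001
Remainder (last 5 bits) = 11001. This is the CRC / FCS.

11001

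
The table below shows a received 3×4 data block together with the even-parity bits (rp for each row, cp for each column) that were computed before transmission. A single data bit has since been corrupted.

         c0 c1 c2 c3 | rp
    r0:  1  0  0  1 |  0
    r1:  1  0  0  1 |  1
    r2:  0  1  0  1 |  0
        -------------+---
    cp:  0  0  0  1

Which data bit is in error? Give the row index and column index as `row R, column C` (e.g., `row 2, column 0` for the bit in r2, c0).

row 1, column 1

Recompute each row's even parity and compare to rp:
  r0: data parity 0, sent rp 0 → ok
  r1: data parity 0, sent rp 1 → mismatch
  r2: data parity 0, sent rp 0 → ok
Recompute each column's even parity and compare to cp:
  c0: data parity 0, sent cp 0 → ok
  c1: data parity 1, sent cp 0 → mismatch
  c2: data parity 0, sent cp 0 → ok
  c3: data parity 1, sent cp 1 → ok
Exactly one row (r1) and one column (c1) fail → the flipped bit is at their intersection.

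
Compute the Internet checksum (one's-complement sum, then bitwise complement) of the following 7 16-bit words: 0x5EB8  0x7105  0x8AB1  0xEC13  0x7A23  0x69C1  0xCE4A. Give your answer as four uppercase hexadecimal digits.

One's-complement addition (fold any carry out of bit 15 back into bit 0):
  0x5EB8 + 0x7105 = 0x0CFBD
  0xCFBD + 0x8AB1 = 0x15A6E → wrap carry → 0x5A6F
  0x5A6F + 0xEC13 = 0x14682 → wrap carry → 0x4683
  0x4683 + 0x7A23 = 0x0C0A6
  0xC0A6 + 0x69C1 = 0x12A67 → wrap carry → 0x2A68
  0x2A68 + 0xCE4A = 0x0F8B2
One's-complement sum = 0xF8B2.
Checksum = ~0xF8B2 & 0xFFFF = 0x074D.

074D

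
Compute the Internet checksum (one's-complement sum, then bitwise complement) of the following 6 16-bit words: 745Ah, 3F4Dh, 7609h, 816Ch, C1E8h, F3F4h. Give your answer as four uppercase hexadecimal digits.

One's-complement addition (fold any carry out of bit 15 back into bit 0):
  0x745A + 0x3F4D = 0x0B3A7
  0xB3A7 + 0x7609 = 0x129B0 → wrap carry → 0x29B1
  0x29B1 + 0x816C = 0x0AB1D
  0xAB1D + 0xC1E8 = 0x16D05 → wrap carry → 0x6D06
  0x6D06 + 0xF3F4 = 0x160FA → wrap carry → 0x60FB
One's-complement sum = 0x60FB.
Checksum = ~0x60FB & 0xFFFF = 0x9F04.

9F04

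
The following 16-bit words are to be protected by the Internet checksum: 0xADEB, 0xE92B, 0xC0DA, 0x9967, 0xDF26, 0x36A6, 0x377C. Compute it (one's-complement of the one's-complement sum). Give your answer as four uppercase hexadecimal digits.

One's-complement addition (fold any carry out of bit 15 back into bit 0):
  0xADEB + 0xE92B = 0x19716 → wrap carry → 0x9717
  0x9717 + 0xC0DA = 0x157F1 → wrap carry → 0x57F2
  0x57F2 + 0x9967 = 0x0F159
  0xF159 + 0xDF26 = 0x1D07F → wrap carry → 0xD080
  0xD080 + 0x36A6 = 0x10726 → wrap carry → 0x0727
  0x0727 + 0x377C = 0x03EA3
One's-complement sum = 0x3EA3.
Checksum = ~0x3EA3 & 0xFFFF = 0xC15C.

C15C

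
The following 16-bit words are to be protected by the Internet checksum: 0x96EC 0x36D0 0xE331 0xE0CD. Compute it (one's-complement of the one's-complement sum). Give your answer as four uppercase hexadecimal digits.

One's-complement addition (fold any carry out of bit 15 back into bit 0):
  0x96EC + 0x36D0 = 0x0CDBC
  0xCDBC + 0xE331 = 0x1B0ED → wrap carry → 0xB0EE
  0xB0EE + 0xE0CD = 0x191BB → wrap carry → 0x91BC
One's-complement sum = 0x91BC.
Checksum = ~0x91BC & 0xFFFF = 0x6E43.

6E43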